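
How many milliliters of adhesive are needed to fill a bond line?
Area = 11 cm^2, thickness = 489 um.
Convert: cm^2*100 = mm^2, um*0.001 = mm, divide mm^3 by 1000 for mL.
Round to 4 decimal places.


= (11 * 100) * (489 * 0.001) / 1000
= 0.5379 mL

0.5379


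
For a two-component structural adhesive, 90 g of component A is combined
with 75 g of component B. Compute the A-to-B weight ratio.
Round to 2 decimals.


Weight ratio A:B = 90 / 75
= 1.20

1.20


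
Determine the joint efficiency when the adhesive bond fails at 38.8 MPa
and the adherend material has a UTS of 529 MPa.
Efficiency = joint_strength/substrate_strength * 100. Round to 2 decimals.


Joint efficiency = 38.8 / 529 * 100
= 7.33%

7.33


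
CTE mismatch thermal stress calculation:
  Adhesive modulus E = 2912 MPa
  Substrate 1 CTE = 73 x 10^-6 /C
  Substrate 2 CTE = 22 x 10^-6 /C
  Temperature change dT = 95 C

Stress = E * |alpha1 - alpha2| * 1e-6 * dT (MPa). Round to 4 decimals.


delta_alpha = |73 - 22| = 51 x 10^-6/C
Stress = 2912 * 51e-6 * 95
= 14.1086 MPa

14.1086


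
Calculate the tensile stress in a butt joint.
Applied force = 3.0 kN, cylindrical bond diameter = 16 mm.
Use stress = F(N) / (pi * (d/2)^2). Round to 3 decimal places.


A = pi * 8.0^2 = 201.0619 mm^2
sigma = 3000.0 / 201.0619 = 14.921 MPa

14.921


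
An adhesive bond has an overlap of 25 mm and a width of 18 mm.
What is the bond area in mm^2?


Bond area = overlap * width
= 25 * 18
= 450 mm^2

450


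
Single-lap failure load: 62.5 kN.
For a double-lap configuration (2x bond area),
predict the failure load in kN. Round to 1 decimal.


Failure load = 62.5 * 2 = 125.0 kN

125.0


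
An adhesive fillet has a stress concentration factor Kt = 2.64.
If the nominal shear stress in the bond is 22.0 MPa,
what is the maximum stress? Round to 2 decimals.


Max stress = 22.0 * 2.64 = 58.08 MPa

58.08


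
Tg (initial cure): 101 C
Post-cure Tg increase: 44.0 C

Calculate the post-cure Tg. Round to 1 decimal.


Post-cure Tg = 101 + 44.0 = 145.0 C

145.0


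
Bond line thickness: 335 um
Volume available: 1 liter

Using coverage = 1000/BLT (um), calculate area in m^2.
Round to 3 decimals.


1 L = 1e6 mm^3, thickness = 335 um = 0.335 mm
Area = 1e6 / 0.335 mm^2 = (1e6 / 0.335) / 1e6 m^2 = 1000 / 335 m^2
= 2.985 m^2

2.985


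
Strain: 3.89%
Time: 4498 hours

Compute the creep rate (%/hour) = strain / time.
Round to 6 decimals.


Creep rate = 3.89 / 4498
= 0.000865 %/h

0.000865


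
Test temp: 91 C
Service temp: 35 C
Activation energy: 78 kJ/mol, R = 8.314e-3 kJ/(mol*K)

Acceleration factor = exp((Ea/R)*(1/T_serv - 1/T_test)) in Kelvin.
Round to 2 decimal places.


AF = exp((78/0.008314)*(1/308.15 - 1/364.15))
= 107.98

107.98


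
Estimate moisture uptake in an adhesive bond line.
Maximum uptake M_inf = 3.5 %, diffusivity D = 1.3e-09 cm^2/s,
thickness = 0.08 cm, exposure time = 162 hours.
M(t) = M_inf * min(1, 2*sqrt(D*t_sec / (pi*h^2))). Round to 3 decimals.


Convert time: 162 h = 583200 s
ratio = min(1, 2*sqrt(1.3e-09*583200/(pi*0.08^2)))
= 0.388370
M(t) = 3.5 * 0.388370 = 1.359%

1.359


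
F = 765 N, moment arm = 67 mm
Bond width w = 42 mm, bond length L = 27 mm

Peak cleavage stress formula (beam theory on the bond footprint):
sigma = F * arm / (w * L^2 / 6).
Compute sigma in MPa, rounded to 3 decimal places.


sigma = (765 * 67) / (42 * 729 / 6)
= 51255 * 6 / 30618
= 307530 / 30618
= 10.044 MPa

10.044


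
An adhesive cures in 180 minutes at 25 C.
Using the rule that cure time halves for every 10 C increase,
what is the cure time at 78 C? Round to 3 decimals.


Factor = 2^((78 - 25) / 10) = 39.3966
Cure time = 180 / 39.3966
= 4.569 minutes

4.569


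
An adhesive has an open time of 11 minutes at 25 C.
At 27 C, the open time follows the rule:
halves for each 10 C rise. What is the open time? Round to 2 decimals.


Factor = 2^((27-25)/10) = 1.1487
Open time = 11 / 1.1487 = 9.58 min

9.58


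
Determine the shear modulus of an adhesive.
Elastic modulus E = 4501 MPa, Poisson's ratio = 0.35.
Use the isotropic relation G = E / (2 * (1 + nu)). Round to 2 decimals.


G = 4501 / (2*(1+0.35)) = 4501 / 2.70
= 1667.04 MPa

1667.04


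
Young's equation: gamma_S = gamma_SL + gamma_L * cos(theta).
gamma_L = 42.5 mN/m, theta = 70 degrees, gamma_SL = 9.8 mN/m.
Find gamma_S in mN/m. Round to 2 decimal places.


cos(70 deg) = 0.342020
gamma_S = 9.8 + 42.5 * 0.342020
= 24.34 mN/m

24.34


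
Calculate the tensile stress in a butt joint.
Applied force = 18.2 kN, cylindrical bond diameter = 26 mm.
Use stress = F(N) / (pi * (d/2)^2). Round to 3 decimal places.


A = pi * 13.0^2 = 530.9292 mm^2
sigma = 18200.0 / 530.9292 = 34.280 MPa

34.280


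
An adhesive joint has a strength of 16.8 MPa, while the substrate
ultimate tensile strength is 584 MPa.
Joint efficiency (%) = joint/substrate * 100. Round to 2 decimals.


Efficiency = 16.8 / 584 * 100
= 2.88%

2.88


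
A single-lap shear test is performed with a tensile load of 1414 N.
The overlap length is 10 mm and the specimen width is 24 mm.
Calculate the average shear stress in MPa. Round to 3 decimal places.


Shear stress = F / (overlap * width)
= 1414 / (10 * 24)
= 1414 / 240
= 5.892 MPa

5.892


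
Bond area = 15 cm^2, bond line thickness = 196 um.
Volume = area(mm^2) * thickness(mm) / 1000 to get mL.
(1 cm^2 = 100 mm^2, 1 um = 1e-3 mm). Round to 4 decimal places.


area_mm2 = 15 * 100 = 1500
blt_mm = 196 * 1e-3 = 0.196
vol_mm3 = 1500 * 0.196 = 294.0
vol_mL = 294.0 / 1000 = 0.2940 mL

0.2940


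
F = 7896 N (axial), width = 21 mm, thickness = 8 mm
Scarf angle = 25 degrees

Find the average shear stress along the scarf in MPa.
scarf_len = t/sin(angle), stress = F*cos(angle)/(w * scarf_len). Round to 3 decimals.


scarf_len = 8/sin(25 deg) = 18.9296
cos(25 deg) = 0.906308
stress = 7896*0.906308/(21*18.9296) = 18.002 MPa

18.002


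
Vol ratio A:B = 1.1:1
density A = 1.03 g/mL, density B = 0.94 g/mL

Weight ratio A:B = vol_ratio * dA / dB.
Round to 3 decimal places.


Weight ratio = 1.1 * 1.03 / 0.94
= 1.205

1.205


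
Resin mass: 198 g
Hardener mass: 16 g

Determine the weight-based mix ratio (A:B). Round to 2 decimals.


Ratio = 198 / 16 = 12.38

12.38


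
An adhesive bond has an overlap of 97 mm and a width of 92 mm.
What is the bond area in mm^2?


Bond area = overlap * width
= 97 * 92
= 8924 mm^2

8924


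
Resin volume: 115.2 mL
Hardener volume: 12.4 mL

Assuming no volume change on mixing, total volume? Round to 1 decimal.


V_total = 115.2 + 12.4 = 127.6 mL

127.6


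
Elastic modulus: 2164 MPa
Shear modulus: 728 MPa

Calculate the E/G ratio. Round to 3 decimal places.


E / G = 2164 / 728 = 2.973

2.973


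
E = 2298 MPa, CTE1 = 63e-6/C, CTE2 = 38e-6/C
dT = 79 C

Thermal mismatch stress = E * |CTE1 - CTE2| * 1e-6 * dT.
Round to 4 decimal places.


= 2298 * 25e-6 * 79
= 4.5386 MPa

4.5386


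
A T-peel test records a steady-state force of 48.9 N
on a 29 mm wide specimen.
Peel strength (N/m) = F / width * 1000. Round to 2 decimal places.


Peel strength = 48.9 / 29 * 1000
= 1686.21 N/m

1686.21


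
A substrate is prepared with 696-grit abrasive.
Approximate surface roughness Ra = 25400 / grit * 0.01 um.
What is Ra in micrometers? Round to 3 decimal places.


Ra = 25400 / 696 * 0.01 = 0.365 um

0.365


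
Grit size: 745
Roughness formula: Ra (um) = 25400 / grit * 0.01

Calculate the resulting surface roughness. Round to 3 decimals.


Ra = 25400 / 745 * 0.01
= 0.341 um

0.341


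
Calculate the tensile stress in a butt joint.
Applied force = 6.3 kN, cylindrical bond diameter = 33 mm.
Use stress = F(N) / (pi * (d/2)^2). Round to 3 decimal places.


A = pi * 16.5^2 = 855.2986 mm^2
sigma = 6300.0 / 855.2986 = 7.366 MPa

7.366


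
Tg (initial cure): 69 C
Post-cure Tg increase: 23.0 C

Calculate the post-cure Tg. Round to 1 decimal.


Post-cure Tg = 69 + 23.0 = 92.0 C

92.0


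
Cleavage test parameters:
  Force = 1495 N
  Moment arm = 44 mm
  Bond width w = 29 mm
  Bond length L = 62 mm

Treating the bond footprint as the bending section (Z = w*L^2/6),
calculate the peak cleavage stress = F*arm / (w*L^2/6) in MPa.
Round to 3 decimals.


M = 1495 * 44 = 65780 N*mm
Z = 29 * 62^2 / 6 = 111476 / 6 mm^3
sigma = M / Z = 6 * 65780 / 111476 = 394680 / 111476
= 3.540 MPa

3.540


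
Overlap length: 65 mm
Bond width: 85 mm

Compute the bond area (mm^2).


Bond area = 65 * 85 = 5525 mm^2

5525


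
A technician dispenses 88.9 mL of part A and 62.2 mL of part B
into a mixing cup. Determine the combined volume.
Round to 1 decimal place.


Combined volume = 88.9 + 62.2
= 151.1 mL

151.1


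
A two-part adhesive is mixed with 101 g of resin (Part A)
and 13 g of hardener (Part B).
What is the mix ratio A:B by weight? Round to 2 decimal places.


Mix ratio = mass_A / mass_B
= 101 / 13
= 7.77

7.77


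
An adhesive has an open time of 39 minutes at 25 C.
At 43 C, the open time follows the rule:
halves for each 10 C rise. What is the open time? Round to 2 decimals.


Factor = 2^((43-25)/10) = 3.4822
Open time = 39 / 3.4822 = 11.20 min

11.20


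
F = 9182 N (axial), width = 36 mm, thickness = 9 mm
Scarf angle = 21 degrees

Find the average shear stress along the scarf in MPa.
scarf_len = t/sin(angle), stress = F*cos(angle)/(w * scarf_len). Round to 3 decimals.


scarf_len = 9/sin(21 deg) = 25.1139
cos(21 deg) = 0.933580
stress = 9182*0.933580/(36*25.1139) = 9.481 MPa

9.481


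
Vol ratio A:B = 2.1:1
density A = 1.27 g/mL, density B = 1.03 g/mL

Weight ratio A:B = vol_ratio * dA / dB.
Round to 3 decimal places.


Weight ratio = 2.1 * 1.27 / 1.03
= 2.589

2.589


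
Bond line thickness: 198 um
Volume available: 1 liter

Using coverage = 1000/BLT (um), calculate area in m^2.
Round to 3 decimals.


1 L = 1e6 mm^3, thickness = 198 um = 0.198 mm
Area = 1e6 / 0.198 mm^2 = (1e6 / 0.198) / 1e6 m^2 = 1000 / 198 m^2
= 5.051 m^2

5.051


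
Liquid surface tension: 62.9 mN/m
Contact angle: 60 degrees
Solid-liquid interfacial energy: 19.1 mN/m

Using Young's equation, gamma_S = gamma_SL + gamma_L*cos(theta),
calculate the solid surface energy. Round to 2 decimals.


gamma_S = 19.1 + 62.9 * cos(60)
= 50.55 mN/m

50.55


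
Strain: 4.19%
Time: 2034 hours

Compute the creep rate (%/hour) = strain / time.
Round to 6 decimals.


Creep rate = 4.19 / 2034
= 0.002060 %/h

0.002060


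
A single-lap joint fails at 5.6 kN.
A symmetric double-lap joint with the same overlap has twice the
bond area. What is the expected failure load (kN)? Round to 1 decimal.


Double-lap load = 2 * 5.6 = 11.2 kN

11.2


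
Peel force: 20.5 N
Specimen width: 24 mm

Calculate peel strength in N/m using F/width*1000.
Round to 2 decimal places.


Peel strength = 20.5 / 24 * 1000 = 854.17 N/m

854.17


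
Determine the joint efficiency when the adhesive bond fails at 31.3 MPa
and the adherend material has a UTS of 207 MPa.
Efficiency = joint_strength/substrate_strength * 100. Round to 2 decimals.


Joint efficiency = 31.3 / 207 * 100
= 15.12%

15.12


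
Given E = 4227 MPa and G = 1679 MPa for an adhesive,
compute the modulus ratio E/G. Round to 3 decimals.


E/G ratio = 4227 / 1679 = 2.518

2.518


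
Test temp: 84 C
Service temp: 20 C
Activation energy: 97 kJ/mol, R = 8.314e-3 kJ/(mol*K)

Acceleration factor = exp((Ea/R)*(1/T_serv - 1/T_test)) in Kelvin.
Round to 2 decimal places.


AF = exp((97/0.008314)*(1/293.15 - 1/357.15))
= 1251.17

1251.17


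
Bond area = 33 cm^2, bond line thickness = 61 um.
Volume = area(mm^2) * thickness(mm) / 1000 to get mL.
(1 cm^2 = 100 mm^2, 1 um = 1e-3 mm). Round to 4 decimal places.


area_mm2 = 33 * 100 = 3300
blt_mm = 61 * 1e-3 = 0.061
vol_mm3 = 3300 * 0.061 = 201.3
vol_mL = 201.3 / 1000 = 0.2013 mL

0.2013


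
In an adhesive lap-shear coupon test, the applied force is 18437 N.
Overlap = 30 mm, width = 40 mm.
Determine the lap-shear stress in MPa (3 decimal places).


stress = F / (overlap * width)
= 18437 / (30 * 40)
= 15.364 MPa

15.364


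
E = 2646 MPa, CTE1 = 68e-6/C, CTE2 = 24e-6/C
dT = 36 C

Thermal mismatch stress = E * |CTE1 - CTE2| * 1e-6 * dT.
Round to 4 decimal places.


= 2646 * 44e-6 * 36
= 4.1913 MPa

4.1913


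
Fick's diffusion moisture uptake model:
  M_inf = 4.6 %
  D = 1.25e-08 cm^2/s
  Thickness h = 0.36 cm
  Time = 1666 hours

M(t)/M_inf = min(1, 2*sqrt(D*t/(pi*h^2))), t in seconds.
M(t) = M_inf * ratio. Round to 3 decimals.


t_sec = 1666 * 3600 = 5997600
ratio = 2*sqrt(1.25e-08*5997600/(pi*0.36^2))
= min(1, 0.858215)
= 0.858215
M(t) = 4.6 * 0.858215 = 3.948 %

3.948


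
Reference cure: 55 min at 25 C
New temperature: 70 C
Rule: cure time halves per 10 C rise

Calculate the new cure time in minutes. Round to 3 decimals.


factor = 2^((70-25)/10) = 22.6274
t_new = 55 / 22.6274 = 2.431 min

2.431


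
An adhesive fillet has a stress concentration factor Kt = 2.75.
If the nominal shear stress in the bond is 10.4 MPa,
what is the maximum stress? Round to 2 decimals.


Max stress = 10.4 * 2.75 = 28.60 MPa

28.60


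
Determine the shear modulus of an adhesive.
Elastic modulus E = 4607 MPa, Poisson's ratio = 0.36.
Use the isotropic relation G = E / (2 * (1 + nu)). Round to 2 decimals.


G = 4607 / (2*(1+0.36)) = 4607 / 2.72
= 1693.75 MPa

1693.75


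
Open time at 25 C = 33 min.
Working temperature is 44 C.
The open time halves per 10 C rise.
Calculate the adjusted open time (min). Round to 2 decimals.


factor = 2^((44 - 25) / 10) = 3.7321
ot = 33 / 3.7321 = 8.84 min

8.84


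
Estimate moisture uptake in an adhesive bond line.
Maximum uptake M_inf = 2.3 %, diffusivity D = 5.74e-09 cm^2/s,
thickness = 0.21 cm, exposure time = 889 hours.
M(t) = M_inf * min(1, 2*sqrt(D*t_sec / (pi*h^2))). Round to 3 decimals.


Convert time: 889 h = 3200400 s
ratio = min(1, 2*sqrt(5.74e-09*3200400/(pi*0.21^2)))
= 0.728272
M(t) = 2.3 * 0.728272 = 1.675%

1.675


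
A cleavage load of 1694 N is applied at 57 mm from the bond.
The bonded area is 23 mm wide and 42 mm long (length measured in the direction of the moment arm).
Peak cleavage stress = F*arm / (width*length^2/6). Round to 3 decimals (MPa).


Moment = 1694 * 57 = 96558 N*mm
Section modulus = 23 * 1764 / 6 = 40572 / 6 mm^3
Stress = 96558 / (40572 / 6) = 579348 / 40572
= 14.280 MPa

14.280


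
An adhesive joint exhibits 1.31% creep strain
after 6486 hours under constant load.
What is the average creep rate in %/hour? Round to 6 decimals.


Creep rate = strain / time
= 1.31 / 6486
= 0.000202 %/h

0.000202


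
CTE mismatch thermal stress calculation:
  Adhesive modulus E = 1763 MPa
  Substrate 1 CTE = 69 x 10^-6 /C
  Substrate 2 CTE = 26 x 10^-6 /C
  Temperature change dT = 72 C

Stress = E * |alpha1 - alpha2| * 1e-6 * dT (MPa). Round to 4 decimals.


delta_alpha = |69 - 26| = 43 x 10^-6/C
Stress = 1763 * 43e-6 * 72
= 5.4582 MPa

5.4582


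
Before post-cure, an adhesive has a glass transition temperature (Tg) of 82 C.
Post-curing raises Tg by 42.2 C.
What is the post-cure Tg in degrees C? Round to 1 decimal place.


Tg_post = Tg_base + delta_Tg
= 82 + 42.2
= 124.2 C

124.2


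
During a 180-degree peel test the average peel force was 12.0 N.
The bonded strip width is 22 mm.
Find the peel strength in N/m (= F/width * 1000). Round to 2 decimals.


Peel strength = F/width * 1000
= 12.0 / 22 * 1000
= 545.45 N/m

545.45


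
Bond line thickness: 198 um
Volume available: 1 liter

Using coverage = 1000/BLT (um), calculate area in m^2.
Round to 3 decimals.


1 L = 1e6 mm^3, thickness = 198 um = 0.198 mm
Area = 1e6 / 0.198 mm^2 = (1e6 / 0.198) / 1e6 m^2 = 1000 / 198 m^2
= 5.051 m^2

5.051


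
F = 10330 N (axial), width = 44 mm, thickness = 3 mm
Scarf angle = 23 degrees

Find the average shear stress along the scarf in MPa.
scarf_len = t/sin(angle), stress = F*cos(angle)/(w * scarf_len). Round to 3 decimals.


scarf_len = 3/sin(23 deg) = 7.6779
cos(23 deg) = 0.920505
stress = 10330*0.920505/(44*7.6779) = 28.147 MPa

28.147


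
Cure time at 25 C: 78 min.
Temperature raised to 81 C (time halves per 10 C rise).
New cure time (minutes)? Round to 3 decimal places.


Acceleration factor = 2^(56/10) = 48.5029
New time = 78 / 48.5029 = 1.608 min

1.608


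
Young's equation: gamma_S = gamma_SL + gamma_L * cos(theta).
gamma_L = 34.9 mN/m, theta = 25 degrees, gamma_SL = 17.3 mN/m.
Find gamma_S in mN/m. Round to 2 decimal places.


cos(25 deg) = 0.906308
gamma_S = 17.3 + 34.9 * 0.906308
= 48.93 mN/m

48.93


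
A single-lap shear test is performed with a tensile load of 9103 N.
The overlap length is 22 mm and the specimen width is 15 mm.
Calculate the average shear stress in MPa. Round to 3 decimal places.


Shear stress = F / (overlap * width)
= 9103 / (22 * 15)
= 9103 / 330
= 27.585 MPa

27.585


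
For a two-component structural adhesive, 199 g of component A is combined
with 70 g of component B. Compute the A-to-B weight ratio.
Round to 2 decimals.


Weight ratio A:B = 199 / 70
= 2.84

2.84


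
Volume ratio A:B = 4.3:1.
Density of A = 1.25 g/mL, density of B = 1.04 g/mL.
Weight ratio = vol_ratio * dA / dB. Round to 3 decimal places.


Wt ratio = 4.3 * 1.25 / 1.04
= 5.168

5.168


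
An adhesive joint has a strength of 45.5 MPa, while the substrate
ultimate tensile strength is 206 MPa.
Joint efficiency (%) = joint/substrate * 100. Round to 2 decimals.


Efficiency = 45.5 / 206 * 100
= 22.09%

22.09


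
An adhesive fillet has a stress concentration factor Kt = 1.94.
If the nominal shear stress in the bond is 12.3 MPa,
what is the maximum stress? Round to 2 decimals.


Max stress = 12.3 * 1.94 = 23.86 MPa

23.86


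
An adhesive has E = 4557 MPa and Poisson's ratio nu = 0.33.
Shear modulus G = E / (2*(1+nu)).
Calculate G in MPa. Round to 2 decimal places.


G = 4557 / (2*(1+0.33))
= 4557 / 2.66
= 1713.16 MPa

1713.16


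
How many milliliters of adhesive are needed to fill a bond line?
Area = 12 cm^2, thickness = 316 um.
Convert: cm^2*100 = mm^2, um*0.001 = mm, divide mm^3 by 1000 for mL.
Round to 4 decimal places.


= (12 * 100) * (316 * 0.001) / 1000
= 0.3792 mL

0.3792


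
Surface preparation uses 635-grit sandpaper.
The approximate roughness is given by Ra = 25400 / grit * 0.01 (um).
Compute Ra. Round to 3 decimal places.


Ra = 25400 / 635 * 0.01
= 254 / 635
= 0.400 um

0.400


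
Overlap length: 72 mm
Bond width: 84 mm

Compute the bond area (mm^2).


Bond area = 72 * 84 = 6048 mm^2

6048


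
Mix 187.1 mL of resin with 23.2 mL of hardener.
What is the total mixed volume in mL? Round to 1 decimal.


Total = 187.1 + 23.2 = 210.3 mL

210.3


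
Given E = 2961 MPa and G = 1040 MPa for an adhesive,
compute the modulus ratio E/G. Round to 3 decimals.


E/G ratio = 2961 / 1040 = 2.847

2.847


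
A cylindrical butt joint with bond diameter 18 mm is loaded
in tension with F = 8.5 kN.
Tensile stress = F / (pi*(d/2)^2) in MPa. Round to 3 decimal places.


Area = pi * (18/2)^2 = 254.4690 mm^2
Stress = 8.5*1000 / 254.4690
= 33.403 MPa

33.403


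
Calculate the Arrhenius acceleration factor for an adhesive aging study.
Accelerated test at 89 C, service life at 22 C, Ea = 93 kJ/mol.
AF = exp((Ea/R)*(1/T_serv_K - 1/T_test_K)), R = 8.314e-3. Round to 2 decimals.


T_test = 362.15 K, T_serv = 295.15 K
Ea/R = 93 / 0.008314 = 11185.95
AF = exp(11185.95 * (1/295.15 - 1/362.15))
= 1109.42

1109.42


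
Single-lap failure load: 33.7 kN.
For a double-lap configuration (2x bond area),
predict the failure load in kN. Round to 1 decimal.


Failure load = 33.7 * 2 = 67.4 kN

67.4


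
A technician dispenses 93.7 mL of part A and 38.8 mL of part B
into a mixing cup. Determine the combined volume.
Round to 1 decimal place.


Combined volume = 93.7 + 38.8
= 132.5 mL

132.5


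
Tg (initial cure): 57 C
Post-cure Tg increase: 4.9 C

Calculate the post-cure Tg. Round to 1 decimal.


Post-cure Tg = 57 + 4.9 = 61.9 C

61.9


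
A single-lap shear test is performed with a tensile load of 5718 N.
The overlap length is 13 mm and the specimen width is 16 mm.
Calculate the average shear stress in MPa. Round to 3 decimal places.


Shear stress = F / (overlap * width)
= 5718 / (13 * 16)
= 5718 / 208
= 27.490 MPa

27.490


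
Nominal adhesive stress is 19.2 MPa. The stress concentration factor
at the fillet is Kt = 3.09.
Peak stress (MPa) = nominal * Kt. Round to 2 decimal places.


Peak = 19.2 * 3.09 = 59.33 MPa

59.33


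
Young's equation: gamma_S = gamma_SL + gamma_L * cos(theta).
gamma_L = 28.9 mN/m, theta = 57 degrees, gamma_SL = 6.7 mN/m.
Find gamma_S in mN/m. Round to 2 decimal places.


cos(57 deg) = 0.544639
gamma_S = 6.7 + 28.9 * 0.544639
= 22.44 mN/m

22.44


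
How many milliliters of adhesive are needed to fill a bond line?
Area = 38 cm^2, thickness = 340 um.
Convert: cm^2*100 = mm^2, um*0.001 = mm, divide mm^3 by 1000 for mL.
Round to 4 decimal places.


= (38 * 100) * (340 * 0.001) / 1000
= 1.2920 mL

1.2920


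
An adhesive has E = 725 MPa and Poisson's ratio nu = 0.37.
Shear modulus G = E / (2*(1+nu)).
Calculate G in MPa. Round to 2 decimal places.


G = 725 / (2*(1+0.37))
= 725 / 2.74
= 264.60 MPa

264.60


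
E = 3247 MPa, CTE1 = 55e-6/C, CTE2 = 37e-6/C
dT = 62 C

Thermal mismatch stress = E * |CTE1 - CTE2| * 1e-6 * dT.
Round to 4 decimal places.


= 3247 * 18e-6 * 62
= 3.6237 MPa

3.6237


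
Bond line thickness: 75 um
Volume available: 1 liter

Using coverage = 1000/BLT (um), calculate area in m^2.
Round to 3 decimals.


1 L = 1e6 mm^3, thickness = 75 um = 0.075 mm
Area = 1e6 / 0.075 mm^2 = (1e6 / 0.075) / 1e6 m^2 = 1000 / 75 m^2
= 13.333 m^2

13.333


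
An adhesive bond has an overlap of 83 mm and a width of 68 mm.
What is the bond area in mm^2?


Bond area = overlap * width
= 83 * 68
= 5644 mm^2

5644


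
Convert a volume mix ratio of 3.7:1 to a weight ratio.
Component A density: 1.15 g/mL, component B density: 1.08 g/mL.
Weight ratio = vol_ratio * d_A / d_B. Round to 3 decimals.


= 3.7 * 1.15 / 1.08 = 3.940

3.940


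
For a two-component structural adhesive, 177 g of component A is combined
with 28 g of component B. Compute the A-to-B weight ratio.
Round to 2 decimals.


Weight ratio A:B = 177 / 28
= 6.32

6.32


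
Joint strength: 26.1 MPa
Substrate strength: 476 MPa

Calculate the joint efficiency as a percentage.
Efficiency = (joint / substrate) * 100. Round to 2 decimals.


Efficiency = (26.1 / 476) * 100 = 5.48%

5.48


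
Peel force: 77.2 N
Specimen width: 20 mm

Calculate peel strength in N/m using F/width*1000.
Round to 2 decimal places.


Peel strength = 77.2 / 20 * 1000 = 3860.00 N/m

3860.00


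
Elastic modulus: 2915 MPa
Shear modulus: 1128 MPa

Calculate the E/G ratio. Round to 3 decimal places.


E / G = 2915 / 1128 = 2.584

2.584


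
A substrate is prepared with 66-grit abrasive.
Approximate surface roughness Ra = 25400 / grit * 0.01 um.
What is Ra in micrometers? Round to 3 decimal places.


Ra = 25400 / 66 * 0.01 = 3.848 um

3.848


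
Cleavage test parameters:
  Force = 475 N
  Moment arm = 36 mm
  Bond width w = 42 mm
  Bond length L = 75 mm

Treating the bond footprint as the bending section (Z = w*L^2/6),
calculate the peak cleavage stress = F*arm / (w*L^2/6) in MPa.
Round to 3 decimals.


M = 475 * 36 = 17100 N*mm
Z = 42 * 75^2 / 6 = 236250 / 6 mm^3
sigma = M / Z = 6 * 17100 / 236250 = 102600 / 236250
= 0.434 MPa

0.434


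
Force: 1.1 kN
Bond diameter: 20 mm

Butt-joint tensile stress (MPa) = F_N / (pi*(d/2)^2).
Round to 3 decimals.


F_N = 1.1 * 1000 = 1100.0 N
A = pi*(10.0)^2 = 314.1593 mm^2
stress = 1100.0 / 314.1593 = 3.501 MPa

3.501


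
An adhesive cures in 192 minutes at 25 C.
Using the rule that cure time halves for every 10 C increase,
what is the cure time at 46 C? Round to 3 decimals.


Factor = 2^((46 - 25) / 10) = 4.2871
Cure time = 192 / 4.2871
= 44.786 minutes

44.786


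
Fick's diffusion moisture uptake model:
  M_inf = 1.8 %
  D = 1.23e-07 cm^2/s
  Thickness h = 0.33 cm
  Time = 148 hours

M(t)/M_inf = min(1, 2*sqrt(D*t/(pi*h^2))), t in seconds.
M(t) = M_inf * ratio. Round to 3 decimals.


t_sec = 148 * 3600 = 532800
ratio = 2*sqrt(1.23e-07*532800/(pi*0.33^2))
= min(1, 0.875338)
= 0.875338
M(t) = 1.8 * 0.875338 = 1.576 %

1.576


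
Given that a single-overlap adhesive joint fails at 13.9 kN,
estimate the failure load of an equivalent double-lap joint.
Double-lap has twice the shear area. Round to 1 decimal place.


Double-lap factor = 2
Expected load = 13.9 * 2 = 27.8 kN

27.8


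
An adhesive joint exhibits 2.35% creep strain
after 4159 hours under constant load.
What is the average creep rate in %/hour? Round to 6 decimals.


Creep rate = strain / time
= 2.35 / 4159
= 0.000565 %/h

0.000565


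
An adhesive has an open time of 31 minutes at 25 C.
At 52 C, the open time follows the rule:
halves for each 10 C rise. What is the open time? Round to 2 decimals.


Factor = 2^((52-25)/10) = 6.4980
Open time = 31 / 6.4980 = 4.77 min

4.77


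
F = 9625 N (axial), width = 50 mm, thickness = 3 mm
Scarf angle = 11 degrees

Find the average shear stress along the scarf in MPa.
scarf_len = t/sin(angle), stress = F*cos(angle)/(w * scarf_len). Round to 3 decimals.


scarf_len = 3/sin(11 deg) = 15.7225
cos(11 deg) = 0.981627
stress = 9625*0.981627/(50*15.7225) = 12.019 MPa

12.019


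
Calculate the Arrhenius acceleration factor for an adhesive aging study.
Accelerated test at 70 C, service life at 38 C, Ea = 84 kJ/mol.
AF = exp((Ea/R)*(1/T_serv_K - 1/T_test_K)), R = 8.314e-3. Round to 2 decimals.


T_test = 343.15 K, T_serv = 311.15 K
Ea/R = 84 / 0.008314 = 10103.44
AF = exp(10103.44 * (1/311.15 - 1/343.15))
= 20.66

20.66


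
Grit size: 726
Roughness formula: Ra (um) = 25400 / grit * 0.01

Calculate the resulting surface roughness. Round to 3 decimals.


Ra = 25400 / 726 * 0.01
= 0.350 um

0.350


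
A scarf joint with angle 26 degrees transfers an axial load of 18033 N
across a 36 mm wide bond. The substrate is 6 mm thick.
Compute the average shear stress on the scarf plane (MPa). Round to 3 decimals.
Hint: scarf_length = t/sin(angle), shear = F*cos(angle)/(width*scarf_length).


scarf_length = 6 / sin(26 deg) = 13.6870 mm
cos(26 deg) = 0.898794
shear stress = 18033 * 0.898794 / (36 * 13.6870)
= 32.894 MPa

32.894


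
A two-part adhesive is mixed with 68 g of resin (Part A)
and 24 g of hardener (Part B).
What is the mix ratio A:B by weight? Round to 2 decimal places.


Mix ratio = mass_A / mass_B
= 68 / 24
= 2.83

2.83


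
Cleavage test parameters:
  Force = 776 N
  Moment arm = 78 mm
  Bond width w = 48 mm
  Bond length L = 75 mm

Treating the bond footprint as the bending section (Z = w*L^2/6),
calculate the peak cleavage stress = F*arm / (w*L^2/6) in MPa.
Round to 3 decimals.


M = 776 * 78 = 60528 N*mm
Z = 48 * 75^2 / 6 = 270000 / 6 mm^3
sigma = M / Z = 6 * 60528 / 270000 = 363168 / 270000
= 1.345 MPa

1.345


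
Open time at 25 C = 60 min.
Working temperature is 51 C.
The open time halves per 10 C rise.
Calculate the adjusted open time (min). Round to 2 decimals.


factor = 2^((51 - 25) / 10) = 6.0629
ot = 60 / 6.0629 = 9.90 min

9.90


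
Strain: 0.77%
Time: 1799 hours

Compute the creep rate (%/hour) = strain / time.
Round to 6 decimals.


Creep rate = 0.77 / 1799
= 0.000428 %/h

0.000428


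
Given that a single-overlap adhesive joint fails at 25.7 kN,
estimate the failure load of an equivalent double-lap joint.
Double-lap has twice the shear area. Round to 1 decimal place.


Double-lap factor = 2
Expected load = 25.7 * 2 = 51.4 kN

51.4


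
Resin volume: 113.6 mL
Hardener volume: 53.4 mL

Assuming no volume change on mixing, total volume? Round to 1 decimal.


V_total = 113.6 + 53.4 = 167.0 mL

167.0


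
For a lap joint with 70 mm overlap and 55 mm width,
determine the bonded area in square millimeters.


Area = 70 * 55 = 3850 mm^2

3850


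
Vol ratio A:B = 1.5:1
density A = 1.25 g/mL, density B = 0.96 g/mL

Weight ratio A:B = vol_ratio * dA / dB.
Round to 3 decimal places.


Weight ratio = 1.5 * 1.25 / 0.96
= 1.953

1.953


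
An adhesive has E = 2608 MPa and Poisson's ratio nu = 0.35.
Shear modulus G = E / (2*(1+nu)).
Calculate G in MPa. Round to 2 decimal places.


G = 2608 / (2*(1+0.35))
= 2608 / 2.70
= 965.93 MPa

965.93


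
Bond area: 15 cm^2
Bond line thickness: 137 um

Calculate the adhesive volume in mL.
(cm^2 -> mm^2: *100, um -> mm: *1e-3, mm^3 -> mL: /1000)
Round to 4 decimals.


V = 15*100 * 137*1e-3 / 1000
= 0.2055 mL

0.2055


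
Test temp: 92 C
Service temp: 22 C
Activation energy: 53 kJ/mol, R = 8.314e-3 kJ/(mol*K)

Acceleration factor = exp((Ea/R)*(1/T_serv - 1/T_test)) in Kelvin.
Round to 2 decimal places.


AF = exp((53/0.008314)*(1/295.15 - 1/365.15))
= 62.83

62.83


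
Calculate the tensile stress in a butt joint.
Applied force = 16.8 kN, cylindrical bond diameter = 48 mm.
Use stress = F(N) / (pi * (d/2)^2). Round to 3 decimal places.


A = pi * 24.0^2 = 1809.5574 mm^2
sigma = 16800.0 / 1809.5574 = 9.284 MPa

9.284


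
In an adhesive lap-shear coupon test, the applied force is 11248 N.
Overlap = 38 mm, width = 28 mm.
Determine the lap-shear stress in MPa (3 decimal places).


stress = F / (overlap * width)
= 11248 / (38 * 28)
= 10.571 MPa

10.571


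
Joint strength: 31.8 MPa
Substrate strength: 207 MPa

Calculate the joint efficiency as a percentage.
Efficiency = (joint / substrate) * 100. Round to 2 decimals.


Efficiency = (31.8 / 207) * 100 = 15.36%

15.36


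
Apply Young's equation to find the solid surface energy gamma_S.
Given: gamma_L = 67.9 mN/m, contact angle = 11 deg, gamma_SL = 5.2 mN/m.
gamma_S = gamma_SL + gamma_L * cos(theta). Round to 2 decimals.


theta_rad = 11 * pi/180 = 0.191986
gamma_S = 5.2 + 67.9 * cos(0.191986)
= 71.85 mN/m

71.85


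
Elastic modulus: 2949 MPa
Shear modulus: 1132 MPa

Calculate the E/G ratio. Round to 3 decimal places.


E / G = 2949 / 1132 = 2.605

2.605


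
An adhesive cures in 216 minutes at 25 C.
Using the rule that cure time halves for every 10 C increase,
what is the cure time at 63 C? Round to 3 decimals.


Factor = 2^((63 - 25) / 10) = 13.9288
Cure time = 216 / 13.9288
= 15.507 minutes

15.507


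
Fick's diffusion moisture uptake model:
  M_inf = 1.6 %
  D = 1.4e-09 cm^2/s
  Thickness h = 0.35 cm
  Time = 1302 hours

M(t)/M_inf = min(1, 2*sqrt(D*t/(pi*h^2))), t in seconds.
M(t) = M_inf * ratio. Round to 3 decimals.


t_sec = 1302 * 3600 = 4687200
ratio = 2*sqrt(1.4e-09*4687200/(pi*0.35^2))
= min(1, 0.261161)
= 0.261161
M(t) = 1.6 * 0.261161 = 0.418 %

0.418


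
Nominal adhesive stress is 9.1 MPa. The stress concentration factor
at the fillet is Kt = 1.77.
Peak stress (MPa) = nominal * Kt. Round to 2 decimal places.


Peak = 9.1 * 1.77 = 16.11 MPa

16.11


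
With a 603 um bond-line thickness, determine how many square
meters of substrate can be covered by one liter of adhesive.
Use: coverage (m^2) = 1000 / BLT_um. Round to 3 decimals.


Coverage = 1000 / 603 = 1.658 m^2

1.658


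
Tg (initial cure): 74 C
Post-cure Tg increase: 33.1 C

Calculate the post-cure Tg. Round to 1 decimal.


Post-cure Tg = 74 + 33.1 = 107.1 C

107.1


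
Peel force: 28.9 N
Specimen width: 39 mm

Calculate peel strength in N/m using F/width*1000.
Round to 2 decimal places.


Peel strength = 28.9 / 39 * 1000 = 741.03 N/m

741.03


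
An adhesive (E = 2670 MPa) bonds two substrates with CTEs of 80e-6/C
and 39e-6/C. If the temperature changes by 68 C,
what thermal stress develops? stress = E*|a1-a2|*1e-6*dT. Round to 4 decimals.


Stress = 2670 * |80 - 39| * 1e-6 * 68
= 7.4440 MPa

7.4440


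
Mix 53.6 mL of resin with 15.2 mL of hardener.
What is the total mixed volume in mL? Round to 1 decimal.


Total = 53.6 + 15.2 = 68.8 mL

68.8


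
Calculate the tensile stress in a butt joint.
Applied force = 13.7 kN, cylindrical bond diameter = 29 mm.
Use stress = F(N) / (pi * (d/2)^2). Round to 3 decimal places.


A = pi * 14.5^2 = 660.5199 mm^2
sigma = 13700.0 / 660.5199 = 20.741 MPa

20.741


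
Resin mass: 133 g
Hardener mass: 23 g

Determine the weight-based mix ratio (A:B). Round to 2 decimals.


Ratio = 133 / 23 = 5.78

5.78


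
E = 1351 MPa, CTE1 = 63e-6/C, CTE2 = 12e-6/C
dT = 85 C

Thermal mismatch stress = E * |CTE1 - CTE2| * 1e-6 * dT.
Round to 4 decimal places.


= 1351 * 51e-6 * 85
= 5.8566 MPa

5.8566


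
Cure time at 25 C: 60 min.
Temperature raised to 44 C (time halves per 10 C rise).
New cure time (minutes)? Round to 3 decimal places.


Acceleration factor = 2^(19/10) = 3.7321
New time = 60 / 3.7321 = 16.077 min

16.077


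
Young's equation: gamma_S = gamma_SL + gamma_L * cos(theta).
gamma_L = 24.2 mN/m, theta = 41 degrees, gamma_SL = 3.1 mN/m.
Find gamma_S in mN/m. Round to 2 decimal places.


cos(41 deg) = 0.754710
gamma_S = 3.1 + 24.2 * 0.754710
= 21.36 mN/m

21.36


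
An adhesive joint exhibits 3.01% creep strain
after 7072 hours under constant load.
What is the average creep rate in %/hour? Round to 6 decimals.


Creep rate = strain / time
= 3.01 / 7072
= 0.000426 %/h

0.000426


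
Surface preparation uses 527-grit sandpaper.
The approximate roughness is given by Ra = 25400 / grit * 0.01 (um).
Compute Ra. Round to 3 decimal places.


Ra = 25400 / 527 * 0.01
= 254 / 527
= 0.482 um

0.482


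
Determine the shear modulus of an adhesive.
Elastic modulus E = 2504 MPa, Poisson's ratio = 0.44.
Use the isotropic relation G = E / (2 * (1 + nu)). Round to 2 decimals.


G = 2504 / (2*(1+0.44)) = 2504 / 2.88
= 869.44 MPa

869.44


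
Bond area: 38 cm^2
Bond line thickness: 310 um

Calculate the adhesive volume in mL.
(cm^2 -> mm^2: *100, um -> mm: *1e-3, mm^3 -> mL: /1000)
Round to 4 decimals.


V = 38*100 * 310*1e-3 / 1000
= 1.1780 mL

1.1780


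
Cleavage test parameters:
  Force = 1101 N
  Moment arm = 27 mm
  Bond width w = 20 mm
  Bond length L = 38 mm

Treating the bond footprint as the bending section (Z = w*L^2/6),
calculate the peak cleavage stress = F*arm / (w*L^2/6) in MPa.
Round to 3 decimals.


M = 1101 * 27 = 29727 N*mm
Z = 20 * 38^2 / 6 = 28880 / 6 mm^3
sigma = M / Z = 6 * 29727 / 28880 = 178362 / 28880
= 6.176 MPa

6.176


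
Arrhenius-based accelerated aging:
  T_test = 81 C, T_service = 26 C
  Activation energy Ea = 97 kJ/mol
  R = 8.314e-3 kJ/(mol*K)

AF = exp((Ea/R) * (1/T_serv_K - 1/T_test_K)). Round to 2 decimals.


T_test_K = 354.15, T_serv_K = 299.15
AF = exp((97/8.314e-3) * (1/299.15 - 1/354.15))
= 427.04

427.04


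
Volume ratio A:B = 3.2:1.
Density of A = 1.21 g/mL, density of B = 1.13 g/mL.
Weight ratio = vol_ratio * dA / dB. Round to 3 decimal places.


Wt ratio = 3.2 * 1.21 / 1.13
= 3.427

3.427


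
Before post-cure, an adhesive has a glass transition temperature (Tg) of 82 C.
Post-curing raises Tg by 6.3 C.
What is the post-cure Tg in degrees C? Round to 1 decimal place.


Tg_post = Tg_base + delta_Tg
= 82 + 6.3
= 88.3 C

88.3


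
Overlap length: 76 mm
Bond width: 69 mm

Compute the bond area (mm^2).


Bond area = 76 * 69 = 5244 mm^2

5244


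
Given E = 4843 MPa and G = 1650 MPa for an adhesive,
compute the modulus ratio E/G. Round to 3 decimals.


E/G ratio = 4843 / 1650 = 2.935

2.935


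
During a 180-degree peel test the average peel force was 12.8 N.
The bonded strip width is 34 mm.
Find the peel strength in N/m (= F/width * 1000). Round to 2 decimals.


Peel strength = F/width * 1000
= 12.8 / 34 * 1000
= 376.47 N/m

376.47


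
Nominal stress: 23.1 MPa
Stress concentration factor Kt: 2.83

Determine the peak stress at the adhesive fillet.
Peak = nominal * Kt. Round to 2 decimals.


Peak stress = 23.1 * 2.83
= 65.37 MPa

65.37


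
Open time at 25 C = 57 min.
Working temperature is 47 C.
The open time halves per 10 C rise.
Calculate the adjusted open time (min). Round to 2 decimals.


factor = 2^((47 - 25) / 10) = 4.5948
ot = 57 / 4.5948 = 12.41 min

12.41


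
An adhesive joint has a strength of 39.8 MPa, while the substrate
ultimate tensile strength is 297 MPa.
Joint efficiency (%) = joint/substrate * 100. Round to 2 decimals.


Efficiency = 39.8 / 297 * 100
= 13.40%

13.40


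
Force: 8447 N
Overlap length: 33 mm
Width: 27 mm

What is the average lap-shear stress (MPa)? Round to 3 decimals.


Average shear stress = F / (overlap * width)
= 8447 / (33 * 27)
= 9.480 MPa

9.480


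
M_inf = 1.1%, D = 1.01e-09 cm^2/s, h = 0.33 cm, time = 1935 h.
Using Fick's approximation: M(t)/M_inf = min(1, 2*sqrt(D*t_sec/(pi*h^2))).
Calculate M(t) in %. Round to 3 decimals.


t = 6966000 s
ratio = min(1, 2*sqrt(1.01e-09*6966000/(pi*0.1089)))
= 0.286810
M(t) = 1.1 * 0.286810 = 0.315%

0.315


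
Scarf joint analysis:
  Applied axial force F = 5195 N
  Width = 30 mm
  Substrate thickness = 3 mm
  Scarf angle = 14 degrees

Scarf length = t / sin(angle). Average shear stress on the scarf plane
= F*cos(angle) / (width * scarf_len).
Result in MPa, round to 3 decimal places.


Scarf length = 3 / sin(14 deg) = 12.4007 mm
cos(14 deg) = 0.970296
Shear = 5195 * 0.970296 / (30 * 12.4007)
= 13.549 MPa

13.549


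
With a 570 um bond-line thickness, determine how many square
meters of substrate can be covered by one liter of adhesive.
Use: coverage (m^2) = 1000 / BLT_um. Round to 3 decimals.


Coverage = 1000 / 570 = 1.754 m^2

1.754


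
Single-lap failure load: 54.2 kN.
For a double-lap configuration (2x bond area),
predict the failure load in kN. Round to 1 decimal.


Failure load = 54.2 * 2 = 108.4 kN

108.4


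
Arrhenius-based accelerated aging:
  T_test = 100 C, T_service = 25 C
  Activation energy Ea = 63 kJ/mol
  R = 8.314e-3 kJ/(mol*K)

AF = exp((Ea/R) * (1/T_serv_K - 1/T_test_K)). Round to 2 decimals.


T_test_K = 373.15, T_serv_K = 298.15
AF = exp((63/8.314e-3) * (1/298.15 - 1/373.15))
= 165.38

165.38


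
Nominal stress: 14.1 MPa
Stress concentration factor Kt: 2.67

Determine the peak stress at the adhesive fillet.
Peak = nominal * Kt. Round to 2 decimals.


Peak stress = 14.1 * 2.67
= 37.65 MPa

37.65


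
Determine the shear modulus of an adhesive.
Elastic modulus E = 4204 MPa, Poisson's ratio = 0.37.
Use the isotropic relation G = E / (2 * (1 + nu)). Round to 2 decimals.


G = 4204 / (2*(1+0.37)) = 4204 / 2.74
= 1534.31 MPa

1534.31


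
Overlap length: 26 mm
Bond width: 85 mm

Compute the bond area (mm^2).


Bond area = 26 * 85 = 2210 mm^2

2210


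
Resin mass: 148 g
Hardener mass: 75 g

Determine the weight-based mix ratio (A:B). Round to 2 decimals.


Ratio = 148 / 75 = 1.97

1.97


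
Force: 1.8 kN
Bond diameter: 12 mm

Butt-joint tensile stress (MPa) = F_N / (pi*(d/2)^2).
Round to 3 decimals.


F_N = 1.8 * 1000 = 1800.0 N
A = pi*(6.0)^2 = 113.0973 mm^2
stress = 1800.0 / 113.0973 = 15.915 MPa

15.915


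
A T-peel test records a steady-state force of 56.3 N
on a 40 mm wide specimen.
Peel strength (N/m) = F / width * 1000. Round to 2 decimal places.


Peel strength = 56.3 / 40 * 1000
= 1407.50 N/m

1407.50


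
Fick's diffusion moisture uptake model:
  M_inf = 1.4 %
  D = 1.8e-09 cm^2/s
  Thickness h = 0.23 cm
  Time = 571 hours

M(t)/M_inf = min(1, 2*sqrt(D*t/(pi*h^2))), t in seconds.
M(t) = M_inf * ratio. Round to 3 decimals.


t_sec = 571 * 3600 = 2055600
ratio = 2*sqrt(1.8e-09*2055600/(pi*0.23^2))
= min(1, 0.298423)
= 0.298423
M(t) = 1.4 * 0.298423 = 0.418 %

0.418


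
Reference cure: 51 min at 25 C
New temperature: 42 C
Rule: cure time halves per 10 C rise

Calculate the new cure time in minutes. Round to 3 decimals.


factor = 2^((42-25)/10) = 3.2490
t_new = 51 / 3.2490 = 15.697 min

15.697
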